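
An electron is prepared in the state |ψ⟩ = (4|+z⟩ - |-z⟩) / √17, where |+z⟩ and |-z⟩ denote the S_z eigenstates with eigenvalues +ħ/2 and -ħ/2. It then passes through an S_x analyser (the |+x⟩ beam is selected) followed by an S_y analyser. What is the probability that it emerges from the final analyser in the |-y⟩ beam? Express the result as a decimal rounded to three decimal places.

0.132

First analyser (S_x): P(|+x⟩) = |⟨+x|ψ⟩|² = 9/34.
After stage 1 the state is |+x⟩; P(|-y⟩) = |⟨-y|+x⟩|² = 1/2.
Joint probability = 9/34 × 1/2 = 0.132.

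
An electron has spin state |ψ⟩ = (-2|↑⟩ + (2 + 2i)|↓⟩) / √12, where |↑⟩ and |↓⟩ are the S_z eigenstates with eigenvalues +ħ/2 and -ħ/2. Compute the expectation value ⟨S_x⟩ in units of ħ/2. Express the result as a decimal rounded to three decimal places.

-0.667

⟨σ_x⟩ = 2 Re(a* b)/(|a|²+|b|²) with a = -2, b = (2 + 2i).
a* b = (-4 - 4i), so ⟨σ_x⟩ = -8/12.
⟨S_x⟩ = (ħ/2)·⟨σ_x⟩.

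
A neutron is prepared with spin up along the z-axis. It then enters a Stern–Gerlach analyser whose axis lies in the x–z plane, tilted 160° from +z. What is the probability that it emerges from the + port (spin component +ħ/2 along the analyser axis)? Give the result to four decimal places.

0.0302

For spin-½, the probability of finding spin-up along an axis at angle θ to the initial spin direction is cos²(θ/2); spin-down is sin²(θ/2).
θ = 160°, so P = cos²(80°) ≈ 0.0302.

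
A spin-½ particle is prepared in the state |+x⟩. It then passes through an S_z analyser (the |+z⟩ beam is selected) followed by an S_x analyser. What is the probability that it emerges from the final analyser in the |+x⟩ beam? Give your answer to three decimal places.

First analyser (S_z): from |+x⟩, P(|+z⟩) = 1/2.
After stage 1 the state is |+z⟩; P(|+x⟩) = |⟨+x|+z⟩|² = 1/2.
Joint probability = 1/2 × 1/2 = 0.250.

0.250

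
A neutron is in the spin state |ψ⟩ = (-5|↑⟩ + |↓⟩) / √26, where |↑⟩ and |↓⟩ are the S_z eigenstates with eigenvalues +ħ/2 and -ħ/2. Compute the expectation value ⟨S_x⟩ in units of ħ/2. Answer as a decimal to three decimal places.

-0.385

⟨σ_x⟩ = 2 Re(a* b)/(|a|²+|b|²) with a = -5, b = 1.
a* b = -5, so ⟨σ_x⟩ = -10/26.
⟨S_x⟩ = (ħ/2)·⟨σ_x⟩.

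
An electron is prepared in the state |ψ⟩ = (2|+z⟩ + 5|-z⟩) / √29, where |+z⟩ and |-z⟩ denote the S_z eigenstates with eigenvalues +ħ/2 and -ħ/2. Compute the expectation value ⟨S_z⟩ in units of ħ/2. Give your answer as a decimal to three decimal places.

-0.724

⟨σ_z⟩ = |a|² - |b|² divided by |a|²+|b|², with a, b the |+z⟩, |-z⟩ amplitudes.
= (4 - 25)/29 = -21/29.
⟨S_z⟩ = (ħ/2)·⟨σ_z⟩.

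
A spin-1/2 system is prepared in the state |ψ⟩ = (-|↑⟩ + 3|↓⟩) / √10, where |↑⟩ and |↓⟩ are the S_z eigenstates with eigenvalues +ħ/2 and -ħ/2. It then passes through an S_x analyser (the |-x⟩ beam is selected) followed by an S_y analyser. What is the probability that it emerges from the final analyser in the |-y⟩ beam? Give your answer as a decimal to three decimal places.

First analyser (S_x): P(|-x⟩) = |⟨-x|ψ⟩|² = 16/20.
After stage 1 the state is |-x⟩; P(|-y⟩) = |⟨-y|-x⟩|² = 1/2.
Joint probability = 16/20 × 1/2 = 0.400.

0.400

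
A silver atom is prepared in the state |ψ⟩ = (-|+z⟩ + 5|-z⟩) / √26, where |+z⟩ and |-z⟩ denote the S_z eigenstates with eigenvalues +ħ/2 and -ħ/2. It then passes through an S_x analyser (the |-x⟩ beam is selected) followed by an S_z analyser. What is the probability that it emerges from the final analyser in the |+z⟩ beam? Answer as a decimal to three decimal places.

First analyser (S_x): P(|-x⟩) = |⟨-x|ψ⟩|² = 36/52.
After stage 1 the state is |-x⟩; P(|+z⟩) = |⟨+z|-x⟩|² = 1/2.
Joint probability = 36/52 × 1/2 = 0.346.

0.346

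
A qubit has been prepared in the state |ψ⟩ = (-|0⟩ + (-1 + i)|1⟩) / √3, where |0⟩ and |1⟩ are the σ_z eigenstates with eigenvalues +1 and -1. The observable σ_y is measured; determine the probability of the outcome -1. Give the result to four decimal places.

0.8333

|-y⟩ = (|0⟩ - i|1⟩)/√2, so ⟨-y|ψ⟩ = (-2 - i) / (√2·√3).
P = |-2 - i|² / 6 = 5/6.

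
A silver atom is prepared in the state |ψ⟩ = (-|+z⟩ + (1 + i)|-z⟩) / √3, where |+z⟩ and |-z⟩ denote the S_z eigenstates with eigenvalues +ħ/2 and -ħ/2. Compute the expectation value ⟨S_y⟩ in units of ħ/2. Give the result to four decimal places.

-0.6667

⟨σ_y⟩ = 2 Im(a* b)/(|a|²+|b|²) with a = -1, b = (1 + i).
a* b = (-1 - i), so ⟨σ_y⟩ = -2/3.
⟨S_y⟩ = (ħ/2)·⟨σ_y⟩.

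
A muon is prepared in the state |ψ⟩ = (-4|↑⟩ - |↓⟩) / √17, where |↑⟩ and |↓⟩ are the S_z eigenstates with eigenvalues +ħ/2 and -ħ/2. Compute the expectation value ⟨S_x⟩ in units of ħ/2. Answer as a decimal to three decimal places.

⟨σ_x⟩ = 2 Re(a* b)/(|a|²+|b|²) with a = -4, b = -1.
a* b = 4, so ⟨σ_x⟩ = 8/17.
⟨S_x⟩ = (ħ/2)·⟨σ_x⟩.

0.471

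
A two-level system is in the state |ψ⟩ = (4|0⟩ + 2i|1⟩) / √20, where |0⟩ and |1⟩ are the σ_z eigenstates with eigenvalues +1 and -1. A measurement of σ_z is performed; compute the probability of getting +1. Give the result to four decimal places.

0.8000

The +1 outcome corresponds to |0⟩. Its amplitude in |ψ⟩ is 4/√20.
P = |4|² / 20 = 16/20.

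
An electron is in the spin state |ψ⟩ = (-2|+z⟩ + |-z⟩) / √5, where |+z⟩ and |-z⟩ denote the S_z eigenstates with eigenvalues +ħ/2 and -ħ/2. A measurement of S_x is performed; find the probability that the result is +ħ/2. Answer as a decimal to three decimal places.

|+x⟩ = (|+z⟩ + |-z⟩)/√2, so ⟨+x|ψ⟩ = (-1) / (√2·√5).
P = |-1|² / 10 = 1/10.

0.100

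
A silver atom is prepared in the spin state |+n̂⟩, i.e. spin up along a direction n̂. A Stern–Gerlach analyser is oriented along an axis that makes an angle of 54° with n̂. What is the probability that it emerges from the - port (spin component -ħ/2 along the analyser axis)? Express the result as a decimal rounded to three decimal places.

For spin-½, the probability of finding spin-up along an axis at angle θ to the initial spin direction is cos²(θ/2); spin-down is sin²(θ/2).
θ = 54°, so P = sin²(27°) ≈ 0.206.

0.206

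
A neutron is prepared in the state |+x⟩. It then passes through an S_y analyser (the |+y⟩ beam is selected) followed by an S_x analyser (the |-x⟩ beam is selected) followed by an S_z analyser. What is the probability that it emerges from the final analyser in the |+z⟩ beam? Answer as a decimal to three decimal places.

First analyser (S_y): from |+x⟩, P(|+y⟩) = 1/2.
After stage 1 the state is |+y⟩; P(|-x⟩) = |⟨-x|+y⟩|² = 1/2.
After stage 2 the state is |-x⟩; P(|+z⟩) = |⟨+z|-x⟩|² = 1/2.
Joint probability = 1/2 × 1/2 × 1/2 = 0.125.

0.125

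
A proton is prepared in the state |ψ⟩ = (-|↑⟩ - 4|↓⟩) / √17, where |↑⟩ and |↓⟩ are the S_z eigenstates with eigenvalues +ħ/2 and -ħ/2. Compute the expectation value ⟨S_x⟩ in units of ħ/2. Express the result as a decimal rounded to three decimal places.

⟨σ_x⟩ = 2 Re(a* b)/(|a|²+|b|²) with a = -1, b = -4.
a* b = 4, so ⟨σ_x⟩ = 8/17.
⟨S_x⟩ = (ħ/2)·⟨σ_x⟩.

0.471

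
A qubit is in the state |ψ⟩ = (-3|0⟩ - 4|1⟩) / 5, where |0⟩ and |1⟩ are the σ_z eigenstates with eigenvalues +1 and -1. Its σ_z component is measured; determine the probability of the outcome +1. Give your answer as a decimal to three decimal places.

The +1 outcome corresponds to |0⟩. Its amplitude in |ψ⟩ is -3/5.
P = |-3|² / 25 = 9/25.

0.360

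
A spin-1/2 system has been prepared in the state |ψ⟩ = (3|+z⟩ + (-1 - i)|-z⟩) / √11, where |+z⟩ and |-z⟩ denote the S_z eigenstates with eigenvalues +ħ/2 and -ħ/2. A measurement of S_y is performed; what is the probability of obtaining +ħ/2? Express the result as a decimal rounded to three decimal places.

0.227

|+y⟩ = (|+z⟩ + i|-z⟩)/√2, so ⟨+y|ψ⟩ = (2 + i) / (√2·√11).
P = |2 + i|² / 22 = 5/22.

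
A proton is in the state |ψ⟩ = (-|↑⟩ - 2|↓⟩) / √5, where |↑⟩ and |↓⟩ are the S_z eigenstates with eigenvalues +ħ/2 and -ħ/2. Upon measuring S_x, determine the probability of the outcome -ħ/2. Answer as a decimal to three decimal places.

|-x⟩ = (|↑⟩ - |↓⟩)/√2, so ⟨-x|ψ⟩ = (1) / (√2·√5).
P = |1|² / 10 = 1/10.

0.100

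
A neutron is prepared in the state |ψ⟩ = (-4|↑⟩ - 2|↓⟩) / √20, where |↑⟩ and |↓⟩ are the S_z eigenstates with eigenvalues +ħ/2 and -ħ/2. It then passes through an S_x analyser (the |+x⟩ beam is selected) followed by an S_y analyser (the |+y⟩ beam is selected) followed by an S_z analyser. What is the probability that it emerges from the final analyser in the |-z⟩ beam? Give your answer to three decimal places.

0.225

First analyser (S_x): P(|+x⟩) = |⟨+x|ψ⟩|² = 36/40.
After stage 1 the state is |+x⟩; P(|+y⟩) = |⟨+y|+x⟩|² = 1/2.
After stage 2 the state is |+y⟩; P(|-z⟩) = |⟨-z|+y⟩|² = 1/2.
Joint probability = 36/40 × 1/2 × 1/2 = 0.225.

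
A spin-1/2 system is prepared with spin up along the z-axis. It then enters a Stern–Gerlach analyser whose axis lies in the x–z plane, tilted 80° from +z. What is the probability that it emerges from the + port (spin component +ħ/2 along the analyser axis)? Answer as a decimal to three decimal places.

0.587

For spin-½, the probability of finding spin-up along an axis at angle θ to the initial spin direction is cos²(θ/2); spin-down is sin²(θ/2).
θ = 80°, so P = cos²(40°) ≈ 0.587.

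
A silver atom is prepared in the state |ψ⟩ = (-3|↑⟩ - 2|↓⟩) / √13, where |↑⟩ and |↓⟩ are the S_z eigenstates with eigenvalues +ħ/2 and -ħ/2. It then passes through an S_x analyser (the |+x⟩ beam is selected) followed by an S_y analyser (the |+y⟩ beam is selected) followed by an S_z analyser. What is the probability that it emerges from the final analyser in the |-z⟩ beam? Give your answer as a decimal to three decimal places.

First analyser (S_x): P(|+x⟩) = |⟨+x|ψ⟩|² = 25/26.
After stage 1 the state is |+x⟩; P(|+y⟩) = |⟨+y|+x⟩|² = 1/2.
After stage 2 the state is |+y⟩; P(|-z⟩) = |⟨-z|+y⟩|² = 1/2.
Joint probability = 25/26 × 1/2 × 1/2 = 0.240.

0.240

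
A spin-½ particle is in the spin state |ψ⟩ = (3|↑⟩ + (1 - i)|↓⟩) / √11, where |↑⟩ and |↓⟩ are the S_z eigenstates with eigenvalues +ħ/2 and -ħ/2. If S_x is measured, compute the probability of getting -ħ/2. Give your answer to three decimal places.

|-x⟩ = (|↑⟩ - |↓⟩)/√2, so ⟨-x|ψ⟩ = (2 + i) / (√2·√11).
P = |2 + i|² / 22 = 5/22.

0.227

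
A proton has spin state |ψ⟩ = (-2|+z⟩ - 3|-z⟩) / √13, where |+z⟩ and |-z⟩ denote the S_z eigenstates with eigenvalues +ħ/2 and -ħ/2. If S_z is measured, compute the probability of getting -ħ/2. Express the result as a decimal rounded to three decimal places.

The -ħ/2 outcome corresponds to |-z⟩. Its amplitude in |ψ⟩ is -3/√13.
P = |-3|² / 13 = 9/13.

0.692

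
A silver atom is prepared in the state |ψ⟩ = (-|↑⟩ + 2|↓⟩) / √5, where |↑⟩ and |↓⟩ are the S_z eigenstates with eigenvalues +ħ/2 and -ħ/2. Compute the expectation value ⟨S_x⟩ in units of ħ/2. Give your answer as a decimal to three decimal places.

-0.800

⟨σ_x⟩ = 2 Re(a* b)/(|a|²+|b|²) with a = -1, b = 2.
a* b = -2, so ⟨σ_x⟩ = -4/5.
⟨S_x⟩ = (ħ/2)·⟨σ_x⟩.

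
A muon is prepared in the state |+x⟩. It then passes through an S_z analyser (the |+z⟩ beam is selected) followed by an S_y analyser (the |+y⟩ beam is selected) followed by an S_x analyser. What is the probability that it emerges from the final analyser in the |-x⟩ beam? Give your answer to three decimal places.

First analyser (S_z): from |+x⟩, P(|+z⟩) = 1/2.
After stage 1 the state is |+z⟩; P(|+y⟩) = |⟨+y|+z⟩|² = 1/2.
After stage 2 the state is |+y⟩; P(|-x⟩) = |⟨-x|+y⟩|² = 1/2.
Joint probability = 1/2 × 1/2 × 1/2 = 0.125.

0.125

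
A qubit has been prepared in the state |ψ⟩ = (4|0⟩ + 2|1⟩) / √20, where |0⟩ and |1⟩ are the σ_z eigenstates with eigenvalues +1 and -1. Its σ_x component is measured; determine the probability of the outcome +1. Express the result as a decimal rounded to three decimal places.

|+x⟩ = (|0⟩ + |1⟩)/√2, so ⟨+x|ψ⟩ = (6) / (√2·√20).
P = |6|² / 40 = 36/40.

0.900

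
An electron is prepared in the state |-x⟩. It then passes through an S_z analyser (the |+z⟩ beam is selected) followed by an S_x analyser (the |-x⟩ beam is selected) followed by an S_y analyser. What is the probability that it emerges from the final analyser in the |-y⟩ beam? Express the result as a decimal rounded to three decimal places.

First analyser (S_z): from |-x⟩, P(|+z⟩) = 1/2.
After stage 1 the state is |+z⟩; P(|-x⟩) = |⟨-x|+z⟩|² = 1/2.
After stage 2 the state is |-x⟩; P(|-y⟩) = |⟨-y|-x⟩|² = 1/2.
Joint probability = 1/2 × 1/2 × 1/2 = 0.125.

0.125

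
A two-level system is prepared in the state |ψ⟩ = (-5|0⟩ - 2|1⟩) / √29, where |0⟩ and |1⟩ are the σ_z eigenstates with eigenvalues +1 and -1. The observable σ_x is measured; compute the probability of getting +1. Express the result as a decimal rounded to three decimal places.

|+x⟩ = (|0⟩ + |1⟩)/√2, so ⟨+x|ψ⟩ = (-7) / (√2·√29).
P = |-7|² / 58 = 49/58.

0.845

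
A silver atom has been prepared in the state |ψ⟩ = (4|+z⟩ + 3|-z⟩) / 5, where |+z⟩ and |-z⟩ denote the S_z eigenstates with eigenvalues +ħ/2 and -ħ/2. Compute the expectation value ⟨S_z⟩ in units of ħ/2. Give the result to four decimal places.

⟨σ_z⟩ = |a|² - |b|² divided by |a|²+|b|², with a, b the |+z⟩, |-z⟩ amplitudes.
= (16 - 9)/25 = 7/25.
⟨S_z⟩ = (ħ/2)·⟨σ_z⟩.

0.2800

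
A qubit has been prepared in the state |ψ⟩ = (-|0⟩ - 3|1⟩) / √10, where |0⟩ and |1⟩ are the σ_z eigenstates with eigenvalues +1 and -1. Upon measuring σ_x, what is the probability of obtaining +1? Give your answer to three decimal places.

0.800

|+x⟩ = (|0⟩ + |1⟩)/√2, so ⟨+x|ψ⟩ = (-4) / (√2·√10).
P = |-4|² / 20 = 16/20.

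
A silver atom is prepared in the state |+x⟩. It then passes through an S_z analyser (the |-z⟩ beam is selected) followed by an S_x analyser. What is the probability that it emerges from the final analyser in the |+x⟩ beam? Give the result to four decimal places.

First analyser (S_z): from |+x⟩, P(|-z⟩) = 1/2.
After stage 1 the state is |-z⟩; P(|+x⟩) = |⟨+x|-z⟩|² = 1/2.
Joint probability = 1/2 × 1/2 = 0.2500.

0.2500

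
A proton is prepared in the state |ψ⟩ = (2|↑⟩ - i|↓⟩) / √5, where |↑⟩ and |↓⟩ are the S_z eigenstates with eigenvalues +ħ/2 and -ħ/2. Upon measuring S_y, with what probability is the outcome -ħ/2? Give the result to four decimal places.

0.9000

|-y⟩ = (|↑⟩ - i|↓⟩)/√2, so ⟨-y|ψ⟩ = (3) / (√2·√5).
P = |3|² / 10 = 9/10.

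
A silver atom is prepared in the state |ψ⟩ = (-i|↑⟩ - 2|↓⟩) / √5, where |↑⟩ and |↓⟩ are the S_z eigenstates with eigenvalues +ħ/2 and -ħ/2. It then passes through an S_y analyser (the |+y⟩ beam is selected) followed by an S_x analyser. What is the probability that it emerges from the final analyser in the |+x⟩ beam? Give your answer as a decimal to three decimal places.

0.050

First analyser (S_y): P(|+y⟩) = |⟨+y|ψ⟩|² = 1/10.
After stage 1 the state is |+y⟩; P(|+x⟩) = |⟨+x|+y⟩|² = 1/2.
Joint probability = 1/10 × 1/2 = 0.050.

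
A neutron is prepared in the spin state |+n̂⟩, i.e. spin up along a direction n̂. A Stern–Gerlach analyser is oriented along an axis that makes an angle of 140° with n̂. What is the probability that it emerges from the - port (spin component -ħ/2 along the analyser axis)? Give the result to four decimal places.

0.8830

For spin-½, the probability of finding spin-up along an axis at angle θ to the initial spin direction is cos²(θ/2); spin-down is sin²(θ/2).
θ = 140°, so P = sin²(70°) ≈ 0.8830.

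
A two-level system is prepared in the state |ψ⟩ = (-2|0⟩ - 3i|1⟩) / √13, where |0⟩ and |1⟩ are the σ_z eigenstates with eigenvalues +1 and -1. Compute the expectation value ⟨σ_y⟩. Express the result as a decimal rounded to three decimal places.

⟨σ_y⟩ = 2 Im(a* b)/(|a|²+|b|²) with a = -2, b = -3i.
a* b = 6i, so ⟨σ_y⟩ = 12/13.

0.923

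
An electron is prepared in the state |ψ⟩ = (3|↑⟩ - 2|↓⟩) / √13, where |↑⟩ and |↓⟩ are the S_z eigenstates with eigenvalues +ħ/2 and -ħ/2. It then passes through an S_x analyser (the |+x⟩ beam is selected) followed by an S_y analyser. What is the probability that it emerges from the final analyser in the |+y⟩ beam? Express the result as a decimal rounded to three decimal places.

0.019

First analyser (S_x): P(|+x⟩) = |⟨+x|ψ⟩|² = 1/26.
After stage 1 the state is |+x⟩; P(|+y⟩) = |⟨+y|+x⟩|² = 1/2.
Joint probability = 1/26 × 1/2 = 0.019.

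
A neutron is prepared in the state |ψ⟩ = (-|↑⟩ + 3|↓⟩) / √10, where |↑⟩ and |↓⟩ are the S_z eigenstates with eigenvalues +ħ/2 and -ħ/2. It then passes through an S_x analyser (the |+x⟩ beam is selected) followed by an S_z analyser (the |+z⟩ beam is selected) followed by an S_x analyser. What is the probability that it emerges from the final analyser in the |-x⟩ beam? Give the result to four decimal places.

First analyser (S_x): P(|+x⟩) = |⟨+x|ψ⟩|² = 4/20.
After stage 1 the state is |+x⟩; P(|+z⟩) = |⟨+z|+x⟩|² = 1/2.
After stage 2 the state is |+z⟩; P(|-x⟩) = |⟨-x|+z⟩|² = 1/2.
Joint probability = 4/20 × 1/2 × 1/2 = 0.0500.

0.0500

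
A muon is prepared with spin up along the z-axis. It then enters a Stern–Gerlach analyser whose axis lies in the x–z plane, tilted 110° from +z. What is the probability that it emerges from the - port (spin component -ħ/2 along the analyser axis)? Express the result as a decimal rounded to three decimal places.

For spin-½, the probability of finding spin-up along an axis at angle θ to the initial spin direction is cos²(θ/2); spin-down is sin²(θ/2).
θ = 110°, so P = sin²(55°) ≈ 0.671.

0.671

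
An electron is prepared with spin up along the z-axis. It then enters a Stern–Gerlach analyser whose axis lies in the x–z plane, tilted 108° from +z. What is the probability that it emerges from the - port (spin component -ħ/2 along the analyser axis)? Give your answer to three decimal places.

0.655

For spin-½, the probability of finding spin-up along an axis at angle θ to the initial spin direction is cos²(θ/2); spin-down is sin²(θ/2).
θ = 108°, so P = sin²(54°) ≈ 0.655.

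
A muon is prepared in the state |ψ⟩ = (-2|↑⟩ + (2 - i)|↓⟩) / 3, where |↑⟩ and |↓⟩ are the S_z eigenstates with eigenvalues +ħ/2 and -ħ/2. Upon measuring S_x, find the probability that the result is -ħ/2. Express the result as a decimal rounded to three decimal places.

0.944

|-x⟩ = (|↑⟩ - |↓⟩)/√2, so ⟨-x|ψ⟩ = (-4 + i) / (√2·3).
P = |-4 + i|² / 18 = 17/18.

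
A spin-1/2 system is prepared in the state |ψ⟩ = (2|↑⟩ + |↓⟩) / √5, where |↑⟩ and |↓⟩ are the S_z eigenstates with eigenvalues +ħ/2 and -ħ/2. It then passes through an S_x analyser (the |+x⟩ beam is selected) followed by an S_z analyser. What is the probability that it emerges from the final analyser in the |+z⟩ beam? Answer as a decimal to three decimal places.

First analyser (S_x): P(|+x⟩) = |⟨+x|ψ⟩|² = 9/10.
After stage 1 the state is |+x⟩; P(|+z⟩) = |⟨+z|+x⟩|² = 1/2.
Joint probability = 9/10 × 1/2 = 0.450.

0.450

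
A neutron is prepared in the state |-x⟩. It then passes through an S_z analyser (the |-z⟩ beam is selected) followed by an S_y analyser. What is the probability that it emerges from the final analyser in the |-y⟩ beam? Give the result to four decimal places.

First analyser (S_z): from |-x⟩, P(|-z⟩) = 1/2.
After stage 1 the state is |-z⟩; P(|-y⟩) = |⟨-y|-z⟩|² = 1/2.
Joint probability = 1/2 × 1/2 = 0.2500.

0.2500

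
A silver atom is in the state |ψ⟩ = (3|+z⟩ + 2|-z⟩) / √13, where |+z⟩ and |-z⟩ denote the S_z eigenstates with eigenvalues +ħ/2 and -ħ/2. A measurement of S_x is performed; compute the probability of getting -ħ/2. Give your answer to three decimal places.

|-x⟩ = (|+z⟩ - |-z⟩)/√2, so ⟨-x|ψ⟩ = (1) / (√2·√13).
P = |1|² / 26 = 1/26.

0.038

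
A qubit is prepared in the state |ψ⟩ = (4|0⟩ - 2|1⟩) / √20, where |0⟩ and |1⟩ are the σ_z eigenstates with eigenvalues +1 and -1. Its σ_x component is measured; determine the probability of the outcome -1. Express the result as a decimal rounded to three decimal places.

0.900

|-x⟩ = (|0⟩ - |1⟩)/√2, so ⟨-x|ψ⟩ = (6) / (√2·√20).
P = |6|² / 40 = 36/40.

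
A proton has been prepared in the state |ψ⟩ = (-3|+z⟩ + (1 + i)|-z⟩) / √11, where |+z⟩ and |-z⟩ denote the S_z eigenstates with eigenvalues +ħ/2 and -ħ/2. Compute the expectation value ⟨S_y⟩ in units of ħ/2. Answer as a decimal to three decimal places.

-0.545

⟨σ_y⟩ = 2 Im(a* b)/(|a|²+|b|²) with a = -3, b = (1 + i).
a* b = (-3 - 3i), so ⟨σ_y⟩ = -6/11.
⟨S_y⟩ = (ħ/2)·⟨σ_y⟩.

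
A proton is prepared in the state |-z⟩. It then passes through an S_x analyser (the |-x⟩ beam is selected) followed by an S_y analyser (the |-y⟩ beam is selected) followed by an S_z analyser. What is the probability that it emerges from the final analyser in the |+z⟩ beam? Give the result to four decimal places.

0.1250

First analyser (S_x): from |-z⟩, P(|-x⟩) = 1/2.
After stage 1 the state is |-x⟩; P(|-y⟩) = |⟨-y|-x⟩|² = 1/2.
After stage 2 the state is |-y⟩; P(|+z⟩) = |⟨+z|-y⟩|² = 1/2.
Joint probability = 1/2 × 1/2 × 1/2 = 0.1250.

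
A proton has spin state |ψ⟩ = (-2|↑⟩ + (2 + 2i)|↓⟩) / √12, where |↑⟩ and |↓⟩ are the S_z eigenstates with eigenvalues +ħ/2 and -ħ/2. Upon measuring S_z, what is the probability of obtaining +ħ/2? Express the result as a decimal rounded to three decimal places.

The +ħ/2 outcome corresponds to |↑⟩. Its amplitude in |ψ⟩ is -2/√12.
P = |-2|² / 12 = 4/12.

0.333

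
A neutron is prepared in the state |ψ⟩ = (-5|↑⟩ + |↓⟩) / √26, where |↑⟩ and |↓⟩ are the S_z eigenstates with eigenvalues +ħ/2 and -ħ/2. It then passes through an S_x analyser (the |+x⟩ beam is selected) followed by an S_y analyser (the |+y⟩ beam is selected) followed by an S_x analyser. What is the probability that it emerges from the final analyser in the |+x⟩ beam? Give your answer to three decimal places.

First analyser (S_x): P(|+x⟩) = |⟨+x|ψ⟩|² = 16/52.
After stage 1 the state is |+x⟩; P(|+y⟩) = |⟨+y|+x⟩|² = 1/2.
After stage 2 the state is |+y⟩; P(|+x⟩) = |⟨+x|+y⟩|² = 1/2.
Joint probability = 16/52 × 1/2 × 1/2 = 0.077.

0.077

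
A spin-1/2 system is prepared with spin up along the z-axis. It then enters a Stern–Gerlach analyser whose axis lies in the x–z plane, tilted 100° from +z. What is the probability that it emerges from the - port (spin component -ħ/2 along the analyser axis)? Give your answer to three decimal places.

For spin-½, the probability of finding spin-up along an axis at angle θ to the initial spin direction is cos²(θ/2); spin-down is sin²(θ/2).
θ = 100°, so P = sin²(50°) ≈ 0.587.

0.587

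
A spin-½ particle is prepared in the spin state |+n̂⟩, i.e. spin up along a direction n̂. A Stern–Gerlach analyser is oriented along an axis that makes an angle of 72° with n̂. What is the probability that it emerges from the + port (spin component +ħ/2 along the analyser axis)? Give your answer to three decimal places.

0.655

For spin-½, the probability of finding spin-up along an axis at angle θ to the initial spin direction is cos²(θ/2); spin-down is sin²(θ/2).
θ = 72°, so P = cos²(36°) ≈ 0.655.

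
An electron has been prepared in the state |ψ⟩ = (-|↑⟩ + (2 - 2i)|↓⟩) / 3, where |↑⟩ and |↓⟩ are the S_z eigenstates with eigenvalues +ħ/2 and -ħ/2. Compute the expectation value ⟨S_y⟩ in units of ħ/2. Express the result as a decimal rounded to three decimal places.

0.444

⟨σ_y⟩ = 2 Im(a* b)/(|a|²+|b|²) with a = -1, b = (2 - 2i).
a* b = (-2 + 2i), so ⟨σ_y⟩ = 4/9.
⟨S_y⟩ = (ħ/2)·⟨σ_y⟩.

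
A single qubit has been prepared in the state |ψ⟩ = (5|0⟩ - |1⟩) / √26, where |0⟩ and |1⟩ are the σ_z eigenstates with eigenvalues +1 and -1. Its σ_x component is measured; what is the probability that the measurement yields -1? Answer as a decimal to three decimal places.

0.692

|-x⟩ = (|0⟩ - |1⟩)/√2, so ⟨-x|ψ⟩ = (6) / (√2·√26).
P = |6|² / 52 = 36/52.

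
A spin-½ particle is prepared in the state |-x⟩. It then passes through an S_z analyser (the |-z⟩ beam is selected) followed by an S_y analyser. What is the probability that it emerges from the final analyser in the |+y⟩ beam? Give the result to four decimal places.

First analyser (S_z): from |-x⟩, P(|-z⟩) = 1/2.
After stage 1 the state is |-z⟩; P(|+y⟩) = |⟨+y|-z⟩|² = 1/2.
Joint probability = 1/2 × 1/2 = 0.2500.

0.2500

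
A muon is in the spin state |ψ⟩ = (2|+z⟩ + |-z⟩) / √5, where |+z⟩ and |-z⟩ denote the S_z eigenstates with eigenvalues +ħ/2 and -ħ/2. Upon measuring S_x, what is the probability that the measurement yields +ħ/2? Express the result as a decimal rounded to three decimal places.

0.900

|+x⟩ = (|+z⟩ + |-z⟩)/√2, so ⟨+x|ψ⟩ = (3) / (√2·√5).
P = |3|² / 10 = 9/10.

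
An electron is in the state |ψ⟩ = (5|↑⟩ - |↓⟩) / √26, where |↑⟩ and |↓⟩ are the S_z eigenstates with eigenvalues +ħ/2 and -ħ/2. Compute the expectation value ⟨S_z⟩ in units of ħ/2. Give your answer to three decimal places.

⟨σ_z⟩ = |a|² - |b|² divided by |a|²+|b|², with a, b the |↑⟩, |↓⟩ amplitudes.
= (25 - 1)/26 = 24/26.
⟨S_z⟩ = (ħ/2)·⟨σ_z⟩.

0.923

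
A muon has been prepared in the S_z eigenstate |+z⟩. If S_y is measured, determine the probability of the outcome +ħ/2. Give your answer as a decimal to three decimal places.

In the S_z basis, |+z⟩ = |+z⟩ and |+y⟩ = (|+z⟩ + i|-z⟩)/√2.
|⟨+y|+z⟩|² = 1/2.

0.500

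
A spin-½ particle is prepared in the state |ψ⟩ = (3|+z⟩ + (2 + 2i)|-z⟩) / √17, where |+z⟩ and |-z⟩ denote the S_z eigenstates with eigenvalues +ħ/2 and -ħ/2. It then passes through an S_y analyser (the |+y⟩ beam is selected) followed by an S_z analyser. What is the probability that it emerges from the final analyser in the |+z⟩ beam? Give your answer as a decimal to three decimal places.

0.426

First analyser (S_y): P(|+y⟩) = |⟨+y|ψ⟩|² = 29/34.
After stage 1 the state is |+y⟩; P(|+z⟩) = |⟨+z|+y⟩|² = 1/2.
Joint probability = 29/34 × 1/2 = 0.426.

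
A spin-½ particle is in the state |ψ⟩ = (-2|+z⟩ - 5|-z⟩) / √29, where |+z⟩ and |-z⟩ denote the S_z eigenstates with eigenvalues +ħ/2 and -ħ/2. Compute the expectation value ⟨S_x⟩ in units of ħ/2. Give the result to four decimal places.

0.6897

⟨σ_x⟩ = 2 Re(a* b)/(|a|²+|b|²) with a = -2, b = -5.
a* b = 10, so ⟨σ_x⟩ = 20/29.
⟨S_x⟩ = (ħ/2)·⟨σ_x⟩.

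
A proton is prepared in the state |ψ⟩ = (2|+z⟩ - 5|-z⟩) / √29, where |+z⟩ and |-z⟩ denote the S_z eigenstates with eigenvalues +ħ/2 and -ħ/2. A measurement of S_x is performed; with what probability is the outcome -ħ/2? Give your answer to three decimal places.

0.845

|-x⟩ = (|+z⟩ - |-z⟩)/√2, so ⟨-x|ψ⟩ = (7) / (√2·√29).
P = |7|² / 58 = 49/58.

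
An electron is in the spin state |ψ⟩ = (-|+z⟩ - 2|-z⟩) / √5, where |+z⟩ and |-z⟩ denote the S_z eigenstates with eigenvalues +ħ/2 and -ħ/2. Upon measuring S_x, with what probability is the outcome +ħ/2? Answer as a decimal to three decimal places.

|+x⟩ = (|+z⟩ + |-z⟩)/√2, so ⟨+x|ψ⟩ = (-3) / (√2·√5).
P = |-3|² / 10 = 9/10.

0.900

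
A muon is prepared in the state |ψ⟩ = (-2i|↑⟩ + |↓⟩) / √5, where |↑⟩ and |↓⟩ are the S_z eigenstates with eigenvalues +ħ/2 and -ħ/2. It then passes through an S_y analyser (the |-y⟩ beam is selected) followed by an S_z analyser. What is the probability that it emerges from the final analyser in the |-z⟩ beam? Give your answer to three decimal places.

First analyser (S_y): P(|-y⟩) = |⟨-y|ψ⟩|² = 1/10.
After stage 1 the state is |-y⟩; P(|-z⟩) = |⟨-z|-y⟩|² = 1/2.
Joint probability = 1/10 × 1/2 = 0.050.

0.050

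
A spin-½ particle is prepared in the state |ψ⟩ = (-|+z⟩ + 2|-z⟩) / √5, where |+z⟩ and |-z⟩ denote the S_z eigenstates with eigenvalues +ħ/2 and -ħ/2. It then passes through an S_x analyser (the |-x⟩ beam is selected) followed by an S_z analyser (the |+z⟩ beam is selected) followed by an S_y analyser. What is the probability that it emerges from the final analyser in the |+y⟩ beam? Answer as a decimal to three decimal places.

0.225

First analyser (S_x): P(|-x⟩) = |⟨-x|ψ⟩|² = 9/10.
After stage 1 the state is |-x⟩; P(|+z⟩) = |⟨+z|-x⟩|² = 1/2.
After stage 2 the state is |+z⟩; P(|+y⟩) = |⟨+y|+z⟩|² = 1/2.
Joint probability = 9/10 × 1/2 × 1/2 = 0.225.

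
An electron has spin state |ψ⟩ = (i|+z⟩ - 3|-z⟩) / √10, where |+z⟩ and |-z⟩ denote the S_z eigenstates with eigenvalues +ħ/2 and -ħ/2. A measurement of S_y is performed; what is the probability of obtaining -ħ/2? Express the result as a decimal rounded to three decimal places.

0.200

|-y⟩ = (|+z⟩ - i|-z⟩)/√2, so ⟨-y|ψ⟩ = (-2i) / (√2·√10).
P = |-2i|² / 20 = 4/20.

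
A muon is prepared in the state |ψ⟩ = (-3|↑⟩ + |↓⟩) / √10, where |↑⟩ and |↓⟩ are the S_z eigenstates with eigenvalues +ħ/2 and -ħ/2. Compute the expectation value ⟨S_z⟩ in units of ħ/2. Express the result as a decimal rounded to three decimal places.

⟨σ_z⟩ = |a|² - |b|² divided by |a|²+|b|², with a, b the |↑⟩, |↓⟩ amplitudes.
= (9 - 1)/10 = 8/10.
⟨S_z⟩ = (ħ/2)·⟨σ_z⟩.

0.800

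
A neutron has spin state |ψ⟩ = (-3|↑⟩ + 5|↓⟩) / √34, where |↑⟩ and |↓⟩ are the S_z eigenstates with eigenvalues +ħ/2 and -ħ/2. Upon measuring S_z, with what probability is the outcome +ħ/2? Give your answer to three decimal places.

The +ħ/2 outcome corresponds to |↑⟩. Its amplitude in |ψ⟩ is -3/√34.
P = |-3|² / 34 = 9/34.

0.265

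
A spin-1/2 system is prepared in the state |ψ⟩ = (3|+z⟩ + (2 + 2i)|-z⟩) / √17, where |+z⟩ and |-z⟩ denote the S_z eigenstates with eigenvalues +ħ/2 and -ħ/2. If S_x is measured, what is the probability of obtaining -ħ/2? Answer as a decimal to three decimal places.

0.147

|-x⟩ = (|+z⟩ - |-z⟩)/√2, so ⟨-x|ψ⟩ = (1 - 2i) / (√2·√17).
P = |1 - 2i|² / 34 = 5/34.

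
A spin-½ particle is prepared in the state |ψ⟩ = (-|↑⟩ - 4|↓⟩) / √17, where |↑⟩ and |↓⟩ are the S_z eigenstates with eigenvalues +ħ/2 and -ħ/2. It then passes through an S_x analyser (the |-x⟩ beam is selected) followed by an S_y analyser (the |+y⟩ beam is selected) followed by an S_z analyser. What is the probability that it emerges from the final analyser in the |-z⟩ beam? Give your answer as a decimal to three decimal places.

0.066

First analyser (S_x): P(|-x⟩) = |⟨-x|ψ⟩|² = 9/34.
After stage 1 the state is |-x⟩; P(|+y⟩) = |⟨+y|-x⟩|² = 1/2.
After stage 2 the state is |+y⟩; P(|-z⟩) = |⟨-z|+y⟩|² = 1/2.
Joint probability = 9/34 × 1/2 × 1/2 = 0.066.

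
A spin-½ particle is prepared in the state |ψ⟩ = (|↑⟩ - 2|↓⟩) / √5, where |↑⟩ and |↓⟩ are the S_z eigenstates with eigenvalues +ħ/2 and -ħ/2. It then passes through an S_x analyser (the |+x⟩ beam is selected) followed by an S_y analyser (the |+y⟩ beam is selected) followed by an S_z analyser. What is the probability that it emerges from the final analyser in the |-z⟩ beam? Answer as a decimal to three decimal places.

First analyser (S_x): P(|+x⟩) = |⟨+x|ψ⟩|² = 1/10.
After stage 1 the state is |+x⟩; P(|+y⟩) = |⟨+y|+x⟩|² = 1/2.
After stage 2 the state is |+y⟩; P(|-z⟩) = |⟨-z|+y⟩|² = 1/2.
Joint probability = 1/10 × 1/2 × 1/2 = 0.025.

0.025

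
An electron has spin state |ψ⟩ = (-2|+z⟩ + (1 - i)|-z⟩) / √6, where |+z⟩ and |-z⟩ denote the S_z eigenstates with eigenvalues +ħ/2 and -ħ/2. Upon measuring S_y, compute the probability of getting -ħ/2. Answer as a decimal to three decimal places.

|-y⟩ = (|+z⟩ - i|-z⟩)/√2, so ⟨-y|ψ⟩ = (-1 + i) / (√2·√6).
P = |-1 + i|² / 12 = 2/12.

0.167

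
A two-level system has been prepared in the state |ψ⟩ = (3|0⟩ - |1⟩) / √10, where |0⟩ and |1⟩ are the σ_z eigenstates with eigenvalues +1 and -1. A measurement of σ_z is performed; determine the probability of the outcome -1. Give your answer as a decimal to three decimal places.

The -1 outcome corresponds to |1⟩. Its amplitude in |ψ⟩ is -1/√10.
P = |-1|² / 10 = 1/10.

0.100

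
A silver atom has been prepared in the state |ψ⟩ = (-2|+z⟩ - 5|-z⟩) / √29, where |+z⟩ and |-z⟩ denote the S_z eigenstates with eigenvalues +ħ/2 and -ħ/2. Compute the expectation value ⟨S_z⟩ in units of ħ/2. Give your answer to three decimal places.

⟨σ_z⟩ = |a|² - |b|² divided by |a|²+|b|², with a, b the |+z⟩, |-z⟩ amplitudes.
= (4 - 25)/29 = -21/29.
⟨S_z⟩ = (ħ/2)·⟨σ_z⟩.

-0.724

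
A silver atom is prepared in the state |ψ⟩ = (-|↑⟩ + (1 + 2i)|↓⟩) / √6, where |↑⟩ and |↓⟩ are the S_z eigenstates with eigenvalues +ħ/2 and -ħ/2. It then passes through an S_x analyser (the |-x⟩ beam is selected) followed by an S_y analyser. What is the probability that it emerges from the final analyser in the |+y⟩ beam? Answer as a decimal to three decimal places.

First analyser (S_x): P(|-x⟩) = |⟨-x|ψ⟩|² = 8/12.
After stage 1 the state is |-x⟩; P(|+y⟩) = |⟨+y|-x⟩|² = 1/2.
Joint probability = 8/12 × 1/2 = 0.333.

0.333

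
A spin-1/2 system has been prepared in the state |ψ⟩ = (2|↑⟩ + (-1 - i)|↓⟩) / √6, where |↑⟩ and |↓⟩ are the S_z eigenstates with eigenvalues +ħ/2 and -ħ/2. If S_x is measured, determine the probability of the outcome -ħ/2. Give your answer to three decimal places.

0.833

|-x⟩ = (|↑⟩ - |↓⟩)/√2, so ⟨-x|ψ⟩ = (3 + i) / (√2·√6).
P = |3 + i|² / 12 = 10/12.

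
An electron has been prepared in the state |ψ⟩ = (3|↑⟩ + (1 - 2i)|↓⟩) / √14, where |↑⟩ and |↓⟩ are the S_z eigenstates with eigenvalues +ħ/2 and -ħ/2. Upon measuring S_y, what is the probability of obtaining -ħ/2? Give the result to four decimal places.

0.9286

|-y⟩ = (|↑⟩ - i|↓⟩)/√2, so ⟨-y|ψ⟩ = (5 + i) / (√2·√14).
P = |5 + i|² / 28 = 26/28.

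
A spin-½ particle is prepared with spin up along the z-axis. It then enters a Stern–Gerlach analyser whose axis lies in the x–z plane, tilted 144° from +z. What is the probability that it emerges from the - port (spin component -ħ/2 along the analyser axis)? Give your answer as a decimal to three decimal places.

0.905

For spin-½, the probability of finding spin-up along an axis at angle θ to the initial spin direction is cos²(θ/2); spin-down is sin²(θ/2).
θ = 144°, so P = sin²(72°) ≈ 0.905.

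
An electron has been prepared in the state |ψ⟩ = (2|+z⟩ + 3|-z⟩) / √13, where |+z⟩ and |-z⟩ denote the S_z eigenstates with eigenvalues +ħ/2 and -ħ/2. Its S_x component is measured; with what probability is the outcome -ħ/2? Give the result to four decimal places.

|-x⟩ = (|+z⟩ - |-z⟩)/√2, so ⟨-x|ψ⟩ = (-1) / (√2·√13).
P = |-1|² / 26 = 1/26.

0.0385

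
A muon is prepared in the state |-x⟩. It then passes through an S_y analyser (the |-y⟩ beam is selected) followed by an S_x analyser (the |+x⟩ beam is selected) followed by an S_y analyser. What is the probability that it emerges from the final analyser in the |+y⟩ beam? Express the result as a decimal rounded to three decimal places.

First analyser (S_y): from |-x⟩, P(|-y⟩) = 1/2.
After stage 1 the state is |-y⟩; P(|+x⟩) = |⟨+x|-y⟩|² = 1/2.
After stage 2 the state is |+x⟩; P(|+y⟩) = |⟨+y|+x⟩|² = 1/2.
Joint probability = 1/2 × 1/2 × 1/2 = 0.125.

0.125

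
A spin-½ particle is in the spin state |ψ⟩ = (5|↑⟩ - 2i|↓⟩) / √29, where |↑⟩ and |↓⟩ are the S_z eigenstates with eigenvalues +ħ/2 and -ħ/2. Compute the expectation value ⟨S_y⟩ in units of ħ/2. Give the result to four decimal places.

-0.6897

⟨σ_y⟩ = 2 Im(a* b)/(|a|²+|b|²) with a = 5, b = -2i.
a* b = -10i, so ⟨σ_y⟩ = -20/29.
⟨S_y⟩ = (ħ/2)·⟨σ_y⟩.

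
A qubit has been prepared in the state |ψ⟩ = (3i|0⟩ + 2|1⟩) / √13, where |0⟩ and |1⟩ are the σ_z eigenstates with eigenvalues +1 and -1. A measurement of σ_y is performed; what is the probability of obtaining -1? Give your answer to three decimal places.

0.962

|-y⟩ = (|0⟩ - i|1⟩)/√2, so ⟨-y|ψ⟩ = (5i) / (√2·√13).
P = |5i|² / 26 = 25/26.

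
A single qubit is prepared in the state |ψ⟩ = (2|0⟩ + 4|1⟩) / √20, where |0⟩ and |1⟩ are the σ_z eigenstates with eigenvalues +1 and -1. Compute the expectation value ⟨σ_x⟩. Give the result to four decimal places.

0.8000

⟨σ_x⟩ = 2 Re(a* b)/(|a|²+|b|²) with a = 2, b = 4.
a* b = 8, so ⟨σ_x⟩ = 16/20.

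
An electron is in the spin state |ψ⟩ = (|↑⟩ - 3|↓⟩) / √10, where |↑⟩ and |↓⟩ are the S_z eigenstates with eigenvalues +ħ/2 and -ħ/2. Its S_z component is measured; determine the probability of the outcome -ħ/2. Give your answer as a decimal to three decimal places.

0.900

The -ħ/2 outcome corresponds to |↓⟩. Its amplitude in |ψ⟩ is -3/√10.
P = |-3|² / 10 = 9/10.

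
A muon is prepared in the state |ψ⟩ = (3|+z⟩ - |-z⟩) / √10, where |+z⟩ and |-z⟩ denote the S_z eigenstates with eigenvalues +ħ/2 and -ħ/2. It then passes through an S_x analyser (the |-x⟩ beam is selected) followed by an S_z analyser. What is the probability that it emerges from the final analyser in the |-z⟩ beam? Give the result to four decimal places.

First analyser (S_x): P(|-x⟩) = |⟨-x|ψ⟩|² = 16/20.
After stage 1 the state is |-x⟩; P(|-z⟩) = |⟨-z|-x⟩|² = 1/2.
Joint probability = 16/20 × 1/2 = 0.4000.

0.4000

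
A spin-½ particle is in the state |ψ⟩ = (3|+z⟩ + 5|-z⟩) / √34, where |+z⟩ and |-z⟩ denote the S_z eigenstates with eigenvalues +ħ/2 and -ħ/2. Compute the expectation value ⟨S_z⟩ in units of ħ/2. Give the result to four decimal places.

⟨σ_z⟩ = |a|² - |b|² divided by |a|²+|b|², with a, b the |+z⟩, |-z⟩ amplitudes.
= (9 - 25)/34 = -16/34.
⟨S_z⟩ = (ħ/2)·⟨σ_z⟩.

-0.4706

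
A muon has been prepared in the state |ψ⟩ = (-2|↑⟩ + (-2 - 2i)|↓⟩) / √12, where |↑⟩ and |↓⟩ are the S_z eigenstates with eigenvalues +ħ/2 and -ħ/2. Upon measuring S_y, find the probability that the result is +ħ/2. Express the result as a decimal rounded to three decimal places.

0.833

|+y⟩ = (|↑⟩ + i|↓⟩)/√2, so ⟨+y|ψ⟩ = (-4 + 2i) / (√2·√12).
P = |-4 + 2i|² / 24 = 20/24.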